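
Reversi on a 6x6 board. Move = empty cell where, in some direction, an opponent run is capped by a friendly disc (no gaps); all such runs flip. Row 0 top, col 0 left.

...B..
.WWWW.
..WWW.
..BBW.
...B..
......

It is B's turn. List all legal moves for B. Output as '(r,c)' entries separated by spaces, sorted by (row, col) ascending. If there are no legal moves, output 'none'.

(0,0): flips 2 -> legal
(0,1): no bracket -> illegal
(0,2): flips 2 -> legal
(0,4): no bracket -> illegal
(0,5): flips 2 -> legal
(1,0): no bracket -> illegal
(1,5): flips 1 -> legal
(2,0): no bracket -> illegal
(2,1): flips 1 -> legal
(2,5): flips 2 -> legal
(3,1): no bracket -> illegal
(3,5): flips 1 -> legal
(4,4): no bracket -> illegal
(4,5): no bracket -> illegal

Answer: (0,0) (0,2) (0,5) (1,5) (2,1) (2,5) (3,5)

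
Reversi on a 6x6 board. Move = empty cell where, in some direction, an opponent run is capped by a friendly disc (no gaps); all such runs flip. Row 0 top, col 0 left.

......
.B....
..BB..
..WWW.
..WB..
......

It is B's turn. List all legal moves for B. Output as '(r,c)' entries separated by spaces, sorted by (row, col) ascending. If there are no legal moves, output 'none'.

Answer: (2,1) (2,5) (4,1) (4,4) (4,5) (5,2)

Derivation:
(2,1): flips 1 -> legal
(2,4): no bracket -> illegal
(2,5): flips 1 -> legal
(3,1): no bracket -> illegal
(3,5): no bracket -> illegal
(4,1): flips 2 -> legal
(4,4): flips 1 -> legal
(4,5): flips 1 -> legal
(5,1): no bracket -> illegal
(5,2): flips 2 -> legal
(5,3): no bracket -> illegal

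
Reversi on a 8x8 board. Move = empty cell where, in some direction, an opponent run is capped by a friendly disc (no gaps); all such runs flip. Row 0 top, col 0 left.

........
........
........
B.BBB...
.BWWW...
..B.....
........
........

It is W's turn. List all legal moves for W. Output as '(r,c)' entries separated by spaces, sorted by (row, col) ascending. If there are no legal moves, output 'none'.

Answer: (2,1) (2,2) (2,3) (2,4) (2,5) (4,0) (6,1) (6,2)

Derivation:
(2,0): no bracket -> illegal
(2,1): flips 1 -> legal
(2,2): flips 2 -> legal
(2,3): flips 1 -> legal
(2,4): flips 2 -> legal
(2,5): flips 1 -> legal
(3,1): no bracket -> illegal
(3,5): no bracket -> illegal
(4,0): flips 1 -> legal
(4,5): no bracket -> illegal
(5,0): no bracket -> illegal
(5,1): no bracket -> illegal
(5,3): no bracket -> illegal
(6,1): flips 1 -> legal
(6,2): flips 1 -> legal
(6,3): no bracket -> illegal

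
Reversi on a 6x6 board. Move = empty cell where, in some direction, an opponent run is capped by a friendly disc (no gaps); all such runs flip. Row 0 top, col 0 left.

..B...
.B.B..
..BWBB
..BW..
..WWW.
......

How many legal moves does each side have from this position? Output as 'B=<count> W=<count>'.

Answer: B=7 W=7

Derivation:
-- B to move --
(1,2): no bracket -> illegal
(1,4): flips 1 -> legal
(3,1): no bracket -> illegal
(3,4): flips 1 -> legal
(3,5): no bracket -> illegal
(4,1): no bracket -> illegal
(4,5): no bracket -> illegal
(5,1): flips 2 -> legal
(5,2): flips 1 -> legal
(5,3): flips 3 -> legal
(5,4): flips 1 -> legal
(5,5): flips 2 -> legal
B mobility = 7
-- W to move --
(0,0): flips 2 -> legal
(0,1): no bracket -> illegal
(0,3): flips 1 -> legal
(0,4): no bracket -> illegal
(1,0): no bracket -> illegal
(1,2): flips 2 -> legal
(1,4): no bracket -> illegal
(1,5): flips 1 -> legal
(2,0): no bracket -> illegal
(2,1): flips 2 -> legal
(3,1): flips 1 -> legal
(3,4): no bracket -> illegal
(3,5): no bracket -> illegal
(4,1): flips 1 -> legal
W mobility = 7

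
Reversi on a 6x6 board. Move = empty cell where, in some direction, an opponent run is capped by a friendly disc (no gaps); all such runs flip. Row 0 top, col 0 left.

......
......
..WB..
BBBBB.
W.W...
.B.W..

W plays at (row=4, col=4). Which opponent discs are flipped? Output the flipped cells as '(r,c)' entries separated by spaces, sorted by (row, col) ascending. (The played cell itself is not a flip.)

Answer: (3,3)

Derivation:
Dir NW: opp run (3,3) capped by W -> flip
Dir N: opp run (3,4), next='.' -> no flip
Dir NE: first cell '.' (not opp) -> no flip
Dir W: first cell '.' (not opp) -> no flip
Dir E: first cell '.' (not opp) -> no flip
Dir SW: first cell 'W' (not opp) -> no flip
Dir S: first cell '.' (not opp) -> no flip
Dir SE: first cell '.' (not opp) -> no flip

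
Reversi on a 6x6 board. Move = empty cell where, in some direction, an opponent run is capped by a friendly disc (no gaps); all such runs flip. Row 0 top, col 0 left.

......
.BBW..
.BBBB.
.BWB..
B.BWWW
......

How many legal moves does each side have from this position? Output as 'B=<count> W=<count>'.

-- B to move --
(0,2): flips 1 -> legal
(0,3): flips 1 -> legal
(0,4): flips 1 -> legal
(1,4): flips 1 -> legal
(3,4): no bracket -> illegal
(3,5): no bracket -> illegal
(4,1): flips 1 -> legal
(5,2): no bracket -> illegal
(5,3): flips 1 -> legal
(5,4): flips 2 -> legal
(5,5): flips 1 -> legal
B mobility = 8
-- W to move --
(0,0): flips 3 -> legal
(0,1): no bracket -> illegal
(0,2): flips 2 -> legal
(0,3): no bracket -> illegal
(1,0): flips 3 -> legal
(1,4): flips 1 -> legal
(1,5): no bracket -> illegal
(2,0): no bracket -> illegal
(2,5): no bracket -> illegal
(3,0): flips 1 -> legal
(3,4): flips 1 -> legal
(3,5): flips 1 -> legal
(4,1): flips 1 -> legal
(5,0): no bracket -> illegal
(5,1): no bracket -> illegal
(5,2): flips 1 -> legal
(5,3): no bracket -> illegal
W mobility = 9

Answer: B=8 W=9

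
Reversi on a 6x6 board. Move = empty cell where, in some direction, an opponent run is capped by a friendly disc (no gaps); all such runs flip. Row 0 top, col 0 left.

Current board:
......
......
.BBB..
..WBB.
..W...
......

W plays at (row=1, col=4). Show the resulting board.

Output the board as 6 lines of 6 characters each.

Place W at (1,4); scan 8 dirs for brackets.
Dir NW: first cell '.' (not opp) -> no flip
Dir N: first cell '.' (not opp) -> no flip
Dir NE: first cell '.' (not opp) -> no flip
Dir W: first cell '.' (not opp) -> no flip
Dir E: first cell '.' (not opp) -> no flip
Dir SW: opp run (2,3) capped by W -> flip
Dir S: first cell '.' (not opp) -> no flip
Dir SE: first cell '.' (not opp) -> no flip
All flips: (2,3)

Answer: ......
....W.
.BBW..
..WBB.
..W...
......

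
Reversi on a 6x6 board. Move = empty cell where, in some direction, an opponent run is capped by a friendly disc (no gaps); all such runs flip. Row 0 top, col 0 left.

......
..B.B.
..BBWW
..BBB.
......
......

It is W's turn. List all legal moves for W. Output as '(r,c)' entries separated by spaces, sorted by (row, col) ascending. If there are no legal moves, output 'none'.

Answer: (0,3) (0,4) (2,1) (4,2) (4,3) (4,4)

Derivation:
(0,1): no bracket -> illegal
(0,2): no bracket -> illegal
(0,3): flips 1 -> legal
(0,4): flips 1 -> legal
(0,5): no bracket -> illegal
(1,1): no bracket -> illegal
(1,3): no bracket -> illegal
(1,5): no bracket -> illegal
(2,1): flips 2 -> legal
(3,1): no bracket -> illegal
(3,5): no bracket -> illegal
(4,1): no bracket -> illegal
(4,2): flips 1 -> legal
(4,3): flips 1 -> legal
(4,4): flips 1 -> legal
(4,5): no bracket -> illegal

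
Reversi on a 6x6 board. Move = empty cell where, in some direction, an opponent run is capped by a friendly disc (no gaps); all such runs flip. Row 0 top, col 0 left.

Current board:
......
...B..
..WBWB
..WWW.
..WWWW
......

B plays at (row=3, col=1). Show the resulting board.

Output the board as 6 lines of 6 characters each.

Answer: ......
...B..
..BBWB
.BWWW.
..WWWW
......

Derivation:
Place B at (3,1); scan 8 dirs for brackets.
Dir NW: first cell '.' (not opp) -> no flip
Dir N: first cell '.' (not opp) -> no flip
Dir NE: opp run (2,2) capped by B -> flip
Dir W: first cell '.' (not opp) -> no flip
Dir E: opp run (3,2) (3,3) (3,4), next='.' -> no flip
Dir SW: first cell '.' (not opp) -> no flip
Dir S: first cell '.' (not opp) -> no flip
Dir SE: opp run (4,2), next='.' -> no flip
All flips: (2,2)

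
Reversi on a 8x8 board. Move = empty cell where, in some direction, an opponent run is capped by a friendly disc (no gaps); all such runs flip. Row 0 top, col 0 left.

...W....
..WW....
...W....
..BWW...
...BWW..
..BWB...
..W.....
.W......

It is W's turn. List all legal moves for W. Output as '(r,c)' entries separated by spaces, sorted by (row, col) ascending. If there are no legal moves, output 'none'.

Answer: (3,1) (4,1) (4,2) (5,1) (5,5) (6,1) (6,3) (6,4)

Derivation:
(2,1): no bracket -> illegal
(2,2): no bracket -> illegal
(3,1): flips 1 -> legal
(4,1): flips 1 -> legal
(4,2): flips 2 -> legal
(5,1): flips 1 -> legal
(5,5): flips 1 -> legal
(6,1): flips 2 -> legal
(6,3): flips 1 -> legal
(6,4): flips 1 -> legal
(6,5): no bracket -> illegal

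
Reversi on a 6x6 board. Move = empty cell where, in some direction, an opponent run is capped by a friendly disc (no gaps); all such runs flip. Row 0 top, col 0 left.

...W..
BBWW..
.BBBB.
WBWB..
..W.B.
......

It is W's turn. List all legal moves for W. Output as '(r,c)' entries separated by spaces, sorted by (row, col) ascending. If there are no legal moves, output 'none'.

Answer: (1,4) (1,5) (2,0) (3,4) (3,5) (4,0) (4,3)

Derivation:
(0,0): no bracket -> illegal
(0,1): no bracket -> illegal
(0,2): no bracket -> illegal
(1,4): flips 1 -> legal
(1,5): flips 2 -> legal
(2,0): flips 1 -> legal
(2,5): no bracket -> illegal
(3,4): flips 2 -> legal
(3,5): flips 1 -> legal
(4,0): flips 2 -> legal
(4,1): no bracket -> illegal
(4,3): flips 2 -> legal
(4,5): no bracket -> illegal
(5,3): no bracket -> illegal
(5,4): no bracket -> illegal
(5,5): no bracket -> illegal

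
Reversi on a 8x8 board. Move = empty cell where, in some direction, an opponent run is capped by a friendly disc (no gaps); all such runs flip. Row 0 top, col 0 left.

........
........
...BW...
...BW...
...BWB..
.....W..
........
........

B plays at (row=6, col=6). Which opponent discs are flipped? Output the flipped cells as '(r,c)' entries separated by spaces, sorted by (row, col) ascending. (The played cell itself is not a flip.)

Answer: (4,4) (5,5)

Derivation:
Dir NW: opp run (5,5) (4,4) capped by B -> flip
Dir N: first cell '.' (not opp) -> no flip
Dir NE: first cell '.' (not opp) -> no flip
Dir W: first cell '.' (not opp) -> no flip
Dir E: first cell '.' (not opp) -> no flip
Dir SW: first cell '.' (not opp) -> no flip
Dir S: first cell '.' (not opp) -> no flip
Dir SE: first cell '.' (not opp) -> no flip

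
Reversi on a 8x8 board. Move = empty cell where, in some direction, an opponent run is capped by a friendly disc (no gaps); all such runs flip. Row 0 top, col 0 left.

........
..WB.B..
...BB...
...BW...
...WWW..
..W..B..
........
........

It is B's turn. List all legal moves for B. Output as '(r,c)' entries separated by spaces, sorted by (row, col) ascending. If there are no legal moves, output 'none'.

Answer: (0,1) (1,1) (3,5) (5,3) (5,4) (5,6)

Derivation:
(0,1): flips 1 -> legal
(0,2): no bracket -> illegal
(0,3): no bracket -> illegal
(1,1): flips 1 -> legal
(2,1): no bracket -> illegal
(2,2): no bracket -> illegal
(2,5): no bracket -> illegal
(3,2): no bracket -> illegal
(3,5): flips 2 -> legal
(3,6): no bracket -> illegal
(4,1): no bracket -> illegal
(4,2): no bracket -> illegal
(4,6): no bracket -> illegal
(5,1): no bracket -> illegal
(5,3): flips 1 -> legal
(5,4): flips 2 -> legal
(5,6): flips 2 -> legal
(6,1): no bracket -> illegal
(6,2): no bracket -> illegal
(6,3): no bracket -> illegal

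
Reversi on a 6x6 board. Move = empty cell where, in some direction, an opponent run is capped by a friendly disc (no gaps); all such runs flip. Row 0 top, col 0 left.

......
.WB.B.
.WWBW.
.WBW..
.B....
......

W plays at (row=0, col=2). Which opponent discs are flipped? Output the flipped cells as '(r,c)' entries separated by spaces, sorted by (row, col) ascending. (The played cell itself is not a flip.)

Answer: (1,2)

Derivation:
Dir NW: edge -> no flip
Dir N: edge -> no flip
Dir NE: edge -> no flip
Dir W: first cell '.' (not opp) -> no flip
Dir E: first cell '.' (not opp) -> no flip
Dir SW: first cell 'W' (not opp) -> no flip
Dir S: opp run (1,2) capped by W -> flip
Dir SE: first cell '.' (not opp) -> no flip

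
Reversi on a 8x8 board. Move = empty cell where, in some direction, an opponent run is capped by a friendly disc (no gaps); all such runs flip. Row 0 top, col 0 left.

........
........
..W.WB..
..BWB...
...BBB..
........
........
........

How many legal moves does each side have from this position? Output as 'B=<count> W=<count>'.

-- B to move --
(1,1): flips 2 -> legal
(1,2): flips 1 -> legal
(1,3): no bracket -> illegal
(1,4): flips 1 -> legal
(1,5): no bracket -> illegal
(2,1): no bracket -> illegal
(2,3): flips 2 -> legal
(3,1): no bracket -> illegal
(3,5): no bracket -> illegal
(4,2): no bracket -> illegal
B mobility = 4
-- W to move --
(1,4): no bracket -> illegal
(1,5): no bracket -> illegal
(1,6): no bracket -> illegal
(2,1): no bracket -> illegal
(2,3): no bracket -> illegal
(2,6): flips 1 -> legal
(3,1): flips 1 -> legal
(3,5): flips 1 -> legal
(3,6): no bracket -> illegal
(4,1): no bracket -> illegal
(4,2): flips 1 -> legal
(4,6): no bracket -> illegal
(5,2): no bracket -> illegal
(5,3): flips 1 -> legal
(5,4): flips 2 -> legal
(5,5): flips 1 -> legal
(5,6): no bracket -> illegal
W mobility = 7

Answer: B=4 W=7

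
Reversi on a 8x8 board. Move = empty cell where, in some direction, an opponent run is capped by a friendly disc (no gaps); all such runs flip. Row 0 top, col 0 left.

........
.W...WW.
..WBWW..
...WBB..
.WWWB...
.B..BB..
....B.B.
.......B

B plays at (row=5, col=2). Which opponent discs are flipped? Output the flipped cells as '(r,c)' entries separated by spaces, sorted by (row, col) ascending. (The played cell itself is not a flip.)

Answer: (4,3)

Derivation:
Dir NW: opp run (4,1), next='.' -> no flip
Dir N: opp run (4,2), next='.' -> no flip
Dir NE: opp run (4,3) capped by B -> flip
Dir W: first cell 'B' (not opp) -> no flip
Dir E: first cell '.' (not opp) -> no flip
Dir SW: first cell '.' (not opp) -> no flip
Dir S: first cell '.' (not opp) -> no flip
Dir SE: first cell '.' (not opp) -> no flip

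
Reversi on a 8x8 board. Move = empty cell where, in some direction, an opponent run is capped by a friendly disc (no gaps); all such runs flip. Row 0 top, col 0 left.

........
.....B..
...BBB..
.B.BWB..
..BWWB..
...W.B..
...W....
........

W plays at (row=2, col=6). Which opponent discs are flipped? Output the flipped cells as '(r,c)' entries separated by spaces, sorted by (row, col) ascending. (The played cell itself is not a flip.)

Dir NW: opp run (1,5), next='.' -> no flip
Dir N: first cell '.' (not opp) -> no flip
Dir NE: first cell '.' (not opp) -> no flip
Dir W: opp run (2,5) (2,4) (2,3), next='.' -> no flip
Dir E: first cell '.' (not opp) -> no flip
Dir SW: opp run (3,5) capped by W -> flip
Dir S: first cell '.' (not opp) -> no flip
Dir SE: first cell '.' (not opp) -> no flip

Answer: (3,5)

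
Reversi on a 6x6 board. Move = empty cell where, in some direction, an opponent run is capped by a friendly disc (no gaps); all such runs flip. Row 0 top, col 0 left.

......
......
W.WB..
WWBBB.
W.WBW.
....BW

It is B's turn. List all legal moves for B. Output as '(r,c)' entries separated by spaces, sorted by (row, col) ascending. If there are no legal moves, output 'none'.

Answer: (1,1) (1,2) (2,1) (4,1) (4,5) (5,1) (5,2)

Derivation:
(1,0): no bracket -> illegal
(1,1): flips 1 -> legal
(1,2): flips 1 -> legal
(1,3): no bracket -> illegal
(2,1): flips 1 -> legal
(3,5): no bracket -> illegal
(4,1): flips 1 -> legal
(4,5): flips 1 -> legal
(5,0): no bracket -> illegal
(5,1): flips 1 -> legal
(5,2): flips 1 -> legal
(5,3): no bracket -> illegal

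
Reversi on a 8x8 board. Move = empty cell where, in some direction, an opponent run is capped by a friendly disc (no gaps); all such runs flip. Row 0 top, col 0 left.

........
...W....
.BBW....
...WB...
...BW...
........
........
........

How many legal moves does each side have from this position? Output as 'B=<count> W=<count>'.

-- B to move --
(0,2): no bracket -> illegal
(0,3): flips 3 -> legal
(0,4): flips 1 -> legal
(1,2): flips 1 -> legal
(1,4): no bracket -> illegal
(2,4): flips 1 -> legal
(3,2): flips 1 -> legal
(3,5): no bracket -> illegal
(4,2): no bracket -> illegal
(4,5): flips 1 -> legal
(5,3): no bracket -> illegal
(5,4): flips 1 -> legal
(5,5): flips 2 -> legal
B mobility = 8
-- W to move --
(1,0): no bracket -> illegal
(1,1): flips 1 -> legal
(1,2): no bracket -> illegal
(2,0): flips 2 -> legal
(2,4): flips 1 -> legal
(2,5): no bracket -> illegal
(3,0): no bracket -> illegal
(3,1): flips 1 -> legal
(3,2): no bracket -> illegal
(3,5): flips 1 -> legal
(4,2): flips 1 -> legal
(4,5): flips 1 -> legal
(5,2): no bracket -> illegal
(5,3): flips 1 -> legal
(5,4): no bracket -> illegal
W mobility = 8

Answer: B=8 W=8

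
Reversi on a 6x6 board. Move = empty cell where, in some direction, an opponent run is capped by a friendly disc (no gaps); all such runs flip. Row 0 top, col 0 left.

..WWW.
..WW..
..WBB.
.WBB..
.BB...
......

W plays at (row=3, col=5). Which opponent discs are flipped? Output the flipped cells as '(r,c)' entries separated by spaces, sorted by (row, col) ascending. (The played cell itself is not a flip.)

Dir NW: opp run (2,4) capped by W -> flip
Dir N: first cell '.' (not opp) -> no flip
Dir NE: edge -> no flip
Dir W: first cell '.' (not opp) -> no flip
Dir E: edge -> no flip
Dir SW: first cell '.' (not opp) -> no flip
Dir S: first cell '.' (not opp) -> no flip
Dir SE: edge -> no flip

Answer: (2,4)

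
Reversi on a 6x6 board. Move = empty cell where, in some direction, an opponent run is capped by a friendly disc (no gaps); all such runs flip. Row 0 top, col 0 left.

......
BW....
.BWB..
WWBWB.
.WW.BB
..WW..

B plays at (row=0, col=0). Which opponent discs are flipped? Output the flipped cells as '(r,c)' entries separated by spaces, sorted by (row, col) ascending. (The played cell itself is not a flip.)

Dir NW: edge -> no flip
Dir N: edge -> no flip
Dir NE: edge -> no flip
Dir W: edge -> no flip
Dir E: first cell '.' (not opp) -> no flip
Dir SW: edge -> no flip
Dir S: first cell 'B' (not opp) -> no flip
Dir SE: opp run (1,1) (2,2) (3,3) capped by B -> flip

Answer: (1,1) (2,2) (3,3)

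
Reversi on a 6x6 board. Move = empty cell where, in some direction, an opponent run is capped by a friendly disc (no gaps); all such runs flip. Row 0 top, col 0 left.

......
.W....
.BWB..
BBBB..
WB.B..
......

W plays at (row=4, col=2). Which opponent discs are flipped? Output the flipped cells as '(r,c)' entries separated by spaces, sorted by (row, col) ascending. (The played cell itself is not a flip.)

Answer: (3,2) (4,1)

Derivation:
Dir NW: opp run (3,1), next='.' -> no flip
Dir N: opp run (3,2) capped by W -> flip
Dir NE: opp run (3,3), next='.' -> no flip
Dir W: opp run (4,1) capped by W -> flip
Dir E: opp run (4,3), next='.' -> no flip
Dir SW: first cell '.' (not opp) -> no flip
Dir S: first cell '.' (not opp) -> no flip
Dir SE: first cell '.' (not opp) -> no flip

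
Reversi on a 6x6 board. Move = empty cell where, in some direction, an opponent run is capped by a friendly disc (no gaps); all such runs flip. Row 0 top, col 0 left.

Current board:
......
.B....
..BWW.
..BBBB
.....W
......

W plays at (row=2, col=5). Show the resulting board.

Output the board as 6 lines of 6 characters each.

Place W at (2,5); scan 8 dirs for brackets.
Dir NW: first cell '.' (not opp) -> no flip
Dir N: first cell '.' (not opp) -> no flip
Dir NE: edge -> no flip
Dir W: first cell 'W' (not opp) -> no flip
Dir E: edge -> no flip
Dir SW: opp run (3,4), next='.' -> no flip
Dir S: opp run (3,5) capped by W -> flip
Dir SE: edge -> no flip
All flips: (3,5)

Answer: ......
.B....
..BWWW
..BBBW
.....W
......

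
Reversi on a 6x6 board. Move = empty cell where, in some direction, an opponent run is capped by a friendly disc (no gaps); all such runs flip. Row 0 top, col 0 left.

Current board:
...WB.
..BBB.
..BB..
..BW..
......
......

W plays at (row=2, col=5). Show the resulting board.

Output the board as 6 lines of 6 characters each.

Place W at (2,5); scan 8 dirs for brackets.
Dir NW: opp run (1,4) capped by W -> flip
Dir N: first cell '.' (not opp) -> no flip
Dir NE: edge -> no flip
Dir W: first cell '.' (not opp) -> no flip
Dir E: edge -> no flip
Dir SW: first cell '.' (not opp) -> no flip
Dir S: first cell '.' (not opp) -> no flip
Dir SE: edge -> no flip
All flips: (1,4)

Answer: ...WB.
..BBW.
..BB.W
..BW..
......
......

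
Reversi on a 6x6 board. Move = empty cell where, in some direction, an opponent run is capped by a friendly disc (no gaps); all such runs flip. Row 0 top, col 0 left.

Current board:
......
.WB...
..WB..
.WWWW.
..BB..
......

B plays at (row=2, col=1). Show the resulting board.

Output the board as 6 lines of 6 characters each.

Place B at (2,1); scan 8 dirs for brackets.
Dir NW: first cell '.' (not opp) -> no flip
Dir N: opp run (1,1), next='.' -> no flip
Dir NE: first cell 'B' (not opp) -> no flip
Dir W: first cell '.' (not opp) -> no flip
Dir E: opp run (2,2) capped by B -> flip
Dir SW: first cell '.' (not opp) -> no flip
Dir S: opp run (3,1), next='.' -> no flip
Dir SE: opp run (3,2) capped by B -> flip
All flips: (2,2) (3,2)

Answer: ......
.WB...
.BBB..
.WBWW.
..BB..
......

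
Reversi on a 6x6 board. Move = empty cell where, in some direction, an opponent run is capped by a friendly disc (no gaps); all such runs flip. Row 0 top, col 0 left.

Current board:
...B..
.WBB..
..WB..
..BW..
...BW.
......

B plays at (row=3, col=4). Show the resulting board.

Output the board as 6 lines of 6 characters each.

Place B at (3,4); scan 8 dirs for brackets.
Dir NW: first cell 'B' (not opp) -> no flip
Dir N: first cell '.' (not opp) -> no flip
Dir NE: first cell '.' (not opp) -> no flip
Dir W: opp run (3,3) capped by B -> flip
Dir E: first cell '.' (not opp) -> no flip
Dir SW: first cell 'B' (not opp) -> no flip
Dir S: opp run (4,4), next='.' -> no flip
Dir SE: first cell '.' (not opp) -> no flip
All flips: (3,3)

Answer: ...B..
.WBB..
..WB..
..BBB.
...BW.
......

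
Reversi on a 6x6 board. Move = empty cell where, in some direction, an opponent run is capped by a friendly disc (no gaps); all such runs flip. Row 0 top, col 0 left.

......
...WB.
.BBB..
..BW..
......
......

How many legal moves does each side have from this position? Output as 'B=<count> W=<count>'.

-- B to move --
(0,2): no bracket -> illegal
(0,3): flips 1 -> legal
(0,4): flips 1 -> legal
(1,2): flips 1 -> legal
(2,4): no bracket -> illegal
(3,4): flips 1 -> legal
(4,2): no bracket -> illegal
(4,3): flips 1 -> legal
(4,4): flips 1 -> legal
B mobility = 6
-- W to move --
(0,3): no bracket -> illegal
(0,4): no bracket -> illegal
(0,5): no bracket -> illegal
(1,0): no bracket -> illegal
(1,1): flips 1 -> legal
(1,2): no bracket -> illegal
(1,5): flips 1 -> legal
(2,0): no bracket -> illegal
(2,4): no bracket -> illegal
(2,5): no bracket -> illegal
(3,0): no bracket -> illegal
(3,1): flips 2 -> legal
(3,4): no bracket -> illegal
(4,1): no bracket -> illegal
(4,2): no bracket -> illegal
(4,3): no bracket -> illegal
W mobility = 3

Answer: B=6 W=3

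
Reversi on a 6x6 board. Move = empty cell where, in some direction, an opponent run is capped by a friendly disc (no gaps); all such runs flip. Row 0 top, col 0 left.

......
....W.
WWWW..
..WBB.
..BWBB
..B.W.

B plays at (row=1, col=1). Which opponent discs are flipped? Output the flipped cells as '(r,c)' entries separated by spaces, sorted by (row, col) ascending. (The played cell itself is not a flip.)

Dir NW: first cell '.' (not opp) -> no flip
Dir N: first cell '.' (not opp) -> no flip
Dir NE: first cell '.' (not opp) -> no flip
Dir W: first cell '.' (not opp) -> no flip
Dir E: first cell '.' (not opp) -> no flip
Dir SW: opp run (2,0), next=edge -> no flip
Dir S: opp run (2,1), next='.' -> no flip
Dir SE: opp run (2,2) capped by B -> flip

Answer: (2,2)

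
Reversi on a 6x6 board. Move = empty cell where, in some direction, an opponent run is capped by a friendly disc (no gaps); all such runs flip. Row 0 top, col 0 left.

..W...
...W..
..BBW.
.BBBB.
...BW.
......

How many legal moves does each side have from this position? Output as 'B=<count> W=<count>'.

Answer: B=8 W=5

Derivation:
-- B to move --
(0,1): no bracket -> illegal
(0,3): flips 1 -> legal
(0,4): flips 1 -> legal
(1,1): no bracket -> illegal
(1,2): no bracket -> illegal
(1,4): flips 1 -> legal
(1,5): flips 1 -> legal
(2,5): flips 1 -> legal
(3,5): no bracket -> illegal
(4,5): flips 1 -> legal
(5,3): no bracket -> illegal
(5,4): flips 1 -> legal
(5,5): flips 1 -> legal
B mobility = 8
-- W to move --
(1,1): flips 2 -> legal
(1,2): no bracket -> illegal
(1,4): no bracket -> illegal
(2,0): no bracket -> illegal
(2,1): flips 2 -> legal
(2,5): no bracket -> illegal
(3,0): no bracket -> illegal
(3,5): no bracket -> illegal
(4,0): flips 2 -> legal
(4,1): no bracket -> illegal
(4,2): flips 2 -> legal
(4,5): no bracket -> illegal
(5,2): no bracket -> illegal
(5,3): flips 3 -> legal
(5,4): no bracket -> illegal
W mobility = 5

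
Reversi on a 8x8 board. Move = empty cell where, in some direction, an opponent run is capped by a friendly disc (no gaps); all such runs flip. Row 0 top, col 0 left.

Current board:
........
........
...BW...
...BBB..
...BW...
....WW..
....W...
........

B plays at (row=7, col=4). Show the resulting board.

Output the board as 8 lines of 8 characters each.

Place B at (7,4); scan 8 dirs for brackets.
Dir NW: first cell '.' (not opp) -> no flip
Dir N: opp run (6,4) (5,4) (4,4) capped by B -> flip
Dir NE: first cell '.' (not opp) -> no flip
Dir W: first cell '.' (not opp) -> no flip
Dir E: first cell '.' (not opp) -> no flip
Dir SW: edge -> no flip
Dir S: edge -> no flip
Dir SE: edge -> no flip
All flips: (4,4) (5,4) (6,4)

Answer: ........
........
...BW...
...BBB..
...BB...
....BW..
....B...
....B...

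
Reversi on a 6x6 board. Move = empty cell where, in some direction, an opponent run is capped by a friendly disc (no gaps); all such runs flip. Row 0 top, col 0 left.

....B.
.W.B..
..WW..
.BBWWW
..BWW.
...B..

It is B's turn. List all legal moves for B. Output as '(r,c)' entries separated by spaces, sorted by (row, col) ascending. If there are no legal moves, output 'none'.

(0,0): no bracket -> illegal
(0,1): no bracket -> illegal
(0,2): no bracket -> illegal
(1,0): no bracket -> illegal
(1,2): flips 1 -> legal
(1,4): flips 1 -> legal
(2,0): no bracket -> illegal
(2,1): no bracket -> illegal
(2,4): flips 1 -> legal
(2,5): no bracket -> illegal
(4,5): flips 2 -> legal
(5,2): no bracket -> illegal
(5,4): flips 1 -> legal
(5,5): no bracket -> illegal

Answer: (1,2) (1,4) (2,4) (4,5) (5,4)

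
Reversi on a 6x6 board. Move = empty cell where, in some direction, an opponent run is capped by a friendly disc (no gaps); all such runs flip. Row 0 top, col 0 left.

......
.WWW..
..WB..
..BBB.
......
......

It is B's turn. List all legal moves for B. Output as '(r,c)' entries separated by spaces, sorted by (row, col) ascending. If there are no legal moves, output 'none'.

Answer: (0,0) (0,1) (0,2) (0,3) (2,1)

Derivation:
(0,0): flips 2 -> legal
(0,1): flips 1 -> legal
(0,2): flips 2 -> legal
(0,3): flips 1 -> legal
(0,4): no bracket -> illegal
(1,0): no bracket -> illegal
(1,4): no bracket -> illegal
(2,0): no bracket -> illegal
(2,1): flips 1 -> legal
(2,4): no bracket -> illegal
(3,1): no bracket -> illegal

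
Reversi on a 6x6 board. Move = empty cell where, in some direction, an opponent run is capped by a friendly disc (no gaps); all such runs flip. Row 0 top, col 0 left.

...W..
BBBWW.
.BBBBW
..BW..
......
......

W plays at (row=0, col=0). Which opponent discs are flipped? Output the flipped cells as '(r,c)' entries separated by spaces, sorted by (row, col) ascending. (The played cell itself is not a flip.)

Dir NW: edge -> no flip
Dir N: edge -> no flip
Dir NE: edge -> no flip
Dir W: edge -> no flip
Dir E: first cell '.' (not opp) -> no flip
Dir SW: edge -> no flip
Dir S: opp run (1,0), next='.' -> no flip
Dir SE: opp run (1,1) (2,2) capped by W -> flip

Answer: (1,1) (2,2)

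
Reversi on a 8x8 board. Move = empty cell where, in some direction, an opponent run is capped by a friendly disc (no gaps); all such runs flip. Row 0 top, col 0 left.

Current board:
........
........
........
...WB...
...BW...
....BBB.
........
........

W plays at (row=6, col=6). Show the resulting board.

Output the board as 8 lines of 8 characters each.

Answer: ........
........
........
...WB...
...BW...
....BWB.
......W.
........

Derivation:
Place W at (6,6); scan 8 dirs for brackets.
Dir NW: opp run (5,5) capped by W -> flip
Dir N: opp run (5,6), next='.' -> no flip
Dir NE: first cell '.' (not opp) -> no flip
Dir W: first cell '.' (not opp) -> no flip
Dir E: first cell '.' (not opp) -> no flip
Dir SW: first cell '.' (not opp) -> no flip
Dir S: first cell '.' (not opp) -> no flip
Dir SE: first cell '.' (not opp) -> no flip
All flips: (5,5)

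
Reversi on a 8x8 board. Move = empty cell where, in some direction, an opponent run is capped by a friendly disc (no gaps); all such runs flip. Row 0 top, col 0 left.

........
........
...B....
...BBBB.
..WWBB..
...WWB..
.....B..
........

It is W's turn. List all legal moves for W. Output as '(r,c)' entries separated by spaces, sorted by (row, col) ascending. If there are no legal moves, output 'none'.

Answer: (1,3) (2,4) (2,5) (2,6) (2,7) (4,6) (5,6) (7,6)

Derivation:
(1,2): no bracket -> illegal
(1,3): flips 2 -> legal
(1,4): no bracket -> illegal
(2,2): no bracket -> illegal
(2,4): flips 3 -> legal
(2,5): flips 1 -> legal
(2,6): flips 2 -> legal
(2,7): flips 2 -> legal
(3,2): no bracket -> illegal
(3,7): no bracket -> illegal
(4,6): flips 2 -> legal
(4,7): no bracket -> illegal
(5,6): flips 1 -> legal
(6,4): no bracket -> illegal
(6,6): no bracket -> illegal
(7,4): no bracket -> illegal
(7,5): no bracket -> illegal
(7,6): flips 1 -> legal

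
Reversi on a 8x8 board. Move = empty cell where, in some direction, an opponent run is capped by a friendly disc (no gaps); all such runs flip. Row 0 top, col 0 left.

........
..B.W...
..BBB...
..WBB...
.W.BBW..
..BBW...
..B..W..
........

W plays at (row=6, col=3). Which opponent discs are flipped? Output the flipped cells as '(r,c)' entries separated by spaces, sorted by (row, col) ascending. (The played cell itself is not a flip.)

Dir NW: opp run (5,2) capped by W -> flip
Dir N: opp run (5,3) (4,3) (3,3) (2,3), next='.' -> no flip
Dir NE: first cell 'W' (not opp) -> no flip
Dir W: opp run (6,2), next='.' -> no flip
Dir E: first cell '.' (not opp) -> no flip
Dir SW: first cell '.' (not opp) -> no flip
Dir S: first cell '.' (not opp) -> no flip
Dir SE: first cell '.' (not opp) -> no flip

Answer: (5,2)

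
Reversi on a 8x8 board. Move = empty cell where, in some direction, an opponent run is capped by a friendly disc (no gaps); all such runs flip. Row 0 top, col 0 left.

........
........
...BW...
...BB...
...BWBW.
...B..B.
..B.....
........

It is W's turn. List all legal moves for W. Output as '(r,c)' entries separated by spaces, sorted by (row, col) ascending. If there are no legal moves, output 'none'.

Answer: (2,2) (4,2) (6,6) (7,1)

Derivation:
(1,2): no bracket -> illegal
(1,3): no bracket -> illegal
(1,4): no bracket -> illegal
(2,2): flips 2 -> legal
(2,5): no bracket -> illegal
(3,2): no bracket -> illegal
(3,5): no bracket -> illegal
(3,6): no bracket -> illegal
(4,2): flips 2 -> legal
(4,7): no bracket -> illegal
(5,1): no bracket -> illegal
(5,2): no bracket -> illegal
(5,4): no bracket -> illegal
(5,5): no bracket -> illegal
(5,7): no bracket -> illegal
(6,1): no bracket -> illegal
(6,3): no bracket -> illegal
(6,4): no bracket -> illegal
(6,5): no bracket -> illegal
(6,6): flips 1 -> legal
(6,7): no bracket -> illegal
(7,1): flips 2 -> legal
(7,2): no bracket -> illegal
(7,3): no bracket -> illegal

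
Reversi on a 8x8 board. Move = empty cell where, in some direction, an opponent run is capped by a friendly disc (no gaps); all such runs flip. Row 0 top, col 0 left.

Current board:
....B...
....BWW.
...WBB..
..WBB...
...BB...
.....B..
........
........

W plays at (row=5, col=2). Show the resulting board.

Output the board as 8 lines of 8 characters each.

Place W at (5,2); scan 8 dirs for brackets.
Dir NW: first cell '.' (not opp) -> no flip
Dir N: first cell '.' (not opp) -> no flip
Dir NE: opp run (4,3) (3,4) (2,5) capped by W -> flip
Dir W: first cell '.' (not opp) -> no flip
Dir E: first cell '.' (not opp) -> no flip
Dir SW: first cell '.' (not opp) -> no flip
Dir S: first cell '.' (not opp) -> no flip
Dir SE: first cell '.' (not opp) -> no flip
All flips: (2,5) (3,4) (4,3)

Answer: ....B...
....BWW.
...WBW..
..WBW...
...WB...
..W..B..
........
........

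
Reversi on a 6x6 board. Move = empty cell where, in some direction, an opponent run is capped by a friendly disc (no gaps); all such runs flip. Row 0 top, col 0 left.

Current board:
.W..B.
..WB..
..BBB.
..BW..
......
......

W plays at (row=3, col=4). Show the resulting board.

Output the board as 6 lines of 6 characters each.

Place W at (3,4); scan 8 dirs for brackets.
Dir NW: opp run (2,3) capped by W -> flip
Dir N: opp run (2,4), next='.' -> no flip
Dir NE: first cell '.' (not opp) -> no flip
Dir W: first cell 'W' (not opp) -> no flip
Dir E: first cell '.' (not opp) -> no flip
Dir SW: first cell '.' (not opp) -> no flip
Dir S: first cell '.' (not opp) -> no flip
Dir SE: first cell '.' (not opp) -> no flip
All flips: (2,3)

Answer: .W..B.
..WB..
..BWB.
..BWW.
......
......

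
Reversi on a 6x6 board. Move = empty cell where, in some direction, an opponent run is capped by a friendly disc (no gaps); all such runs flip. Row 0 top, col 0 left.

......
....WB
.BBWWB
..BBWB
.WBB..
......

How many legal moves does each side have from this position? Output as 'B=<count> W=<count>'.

-- B to move --
(0,3): flips 1 -> legal
(0,4): no bracket -> illegal
(0,5): flips 2 -> legal
(1,2): no bracket -> illegal
(1,3): flips 3 -> legal
(3,0): no bracket -> illegal
(3,1): no bracket -> illegal
(4,0): flips 1 -> legal
(4,4): no bracket -> illegal
(4,5): no bracket -> illegal
(5,0): flips 1 -> legal
(5,1): no bracket -> illegal
(5,2): no bracket -> illegal
B mobility = 5
-- W to move --
(0,4): no bracket -> illegal
(0,5): no bracket -> illegal
(1,0): no bracket -> illegal
(1,1): no bracket -> illegal
(1,2): no bracket -> illegal
(1,3): no bracket -> illegal
(2,0): flips 2 -> legal
(3,0): no bracket -> illegal
(3,1): flips 2 -> legal
(4,4): flips 2 -> legal
(4,5): no bracket -> illegal
(5,1): flips 2 -> legal
(5,2): flips 1 -> legal
(5,3): flips 2 -> legal
(5,4): no bracket -> illegal
W mobility = 6

Answer: B=5 W=6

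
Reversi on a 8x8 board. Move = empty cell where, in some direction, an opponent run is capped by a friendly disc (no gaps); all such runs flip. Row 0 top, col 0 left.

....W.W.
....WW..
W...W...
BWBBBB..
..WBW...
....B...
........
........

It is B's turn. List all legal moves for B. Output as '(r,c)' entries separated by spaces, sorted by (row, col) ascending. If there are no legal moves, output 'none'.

Answer: (1,0) (1,3) (4,1) (4,5) (5,1) (5,2) (5,3) (5,5)

Derivation:
(0,3): no bracket -> illegal
(0,5): no bracket -> illegal
(0,7): no bracket -> illegal
(1,0): flips 1 -> legal
(1,1): no bracket -> illegal
(1,3): flips 1 -> legal
(1,6): no bracket -> illegal
(1,7): no bracket -> illegal
(2,1): no bracket -> illegal
(2,2): no bracket -> illegal
(2,3): no bracket -> illegal
(2,5): no bracket -> illegal
(2,6): no bracket -> illegal
(4,0): no bracket -> illegal
(4,1): flips 1 -> legal
(4,5): flips 1 -> legal
(5,1): flips 1 -> legal
(5,2): flips 1 -> legal
(5,3): flips 1 -> legal
(5,5): flips 1 -> legal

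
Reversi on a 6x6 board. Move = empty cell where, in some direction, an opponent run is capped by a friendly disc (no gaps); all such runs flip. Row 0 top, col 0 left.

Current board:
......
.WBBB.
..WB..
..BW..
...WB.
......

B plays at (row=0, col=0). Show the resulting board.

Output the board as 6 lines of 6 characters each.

Place B at (0,0); scan 8 dirs for brackets.
Dir NW: edge -> no flip
Dir N: edge -> no flip
Dir NE: edge -> no flip
Dir W: edge -> no flip
Dir E: first cell '.' (not opp) -> no flip
Dir SW: edge -> no flip
Dir S: first cell '.' (not opp) -> no flip
Dir SE: opp run (1,1) (2,2) (3,3) capped by B -> flip
All flips: (1,1) (2,2) (3,3)

Answer: B.....
.BBBB.
..BB..
..BB..
...WB.
......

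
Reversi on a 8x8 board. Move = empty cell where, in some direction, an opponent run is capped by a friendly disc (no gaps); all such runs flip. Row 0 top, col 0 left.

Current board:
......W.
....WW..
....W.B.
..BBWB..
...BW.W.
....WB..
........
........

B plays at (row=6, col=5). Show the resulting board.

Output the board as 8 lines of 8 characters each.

Answer: ......W.
....WW..
....W.B.
..BBWB..
...BW.W.
....BB..
.....B..
........

Derivation:
Place B at (6,5); scan 8 dirs for brackets.
Dir NW: opp run (5,4) capped by B -> flip
Dir N: first cell 'B' (not opp) -> no flip
Dir NE: first cell '.' (not opp) -> no flip
Dir W: first cell '.' (not opp) -> no flip
Dir E: first cell '.' (not opp) -> no flip
Dir SW: first cell '.' (not opp) -> no flip
Dir S: first cell '.' (not opp) -> no flip
Dir SE: first cell '.' (not opp) -> no flip
All flips: (5,4)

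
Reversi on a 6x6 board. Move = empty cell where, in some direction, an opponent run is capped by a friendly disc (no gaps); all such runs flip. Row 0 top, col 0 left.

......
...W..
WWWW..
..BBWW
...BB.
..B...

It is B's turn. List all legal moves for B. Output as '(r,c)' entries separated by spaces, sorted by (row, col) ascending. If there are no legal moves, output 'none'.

Answer: (0,3) (1,0) (1,1) (1,2) (1,4) (2,4) (2,5)

Derivation:
(0,2): no bracket -> illegal
(0,3): flips 2 -> legal
(0,4): no bracket -> illegal
(1,0): flips 1 -> legal
(1,1): flips 1 -> legal
(1,2): flips 1 -> legal
(1,4): flips 1 -> legal
(2,4): flips 1 -> legal
(2,5): flips 1 -> legal
(3,0): no bracket -> illegal
(3,1): no bracket -> illegal
(4,5): no bracket -> illegal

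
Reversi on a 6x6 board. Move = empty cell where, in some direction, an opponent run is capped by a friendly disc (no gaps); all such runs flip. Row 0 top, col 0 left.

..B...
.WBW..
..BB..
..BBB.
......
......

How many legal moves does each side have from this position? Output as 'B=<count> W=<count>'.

-- B to move --
(0,0): flips 1 -> legal
(0,1): no bracket -> illegal
(0,3): flips 1 -> legal
(0,4): flips 1 -> legal
(1,0): flips 1 -> legal
(1,4): flips 1 -> legal
(2,0): flips 1 -> legal
(2,1): no bracket -> illegal
(2,4): flips 1 -> legal
B mobility = 7
-- W to move --
(0,1): no bracket -> illegal
(0,3): no bracket -> illegal
(1,4): no bracket -> illegal
(2,1): no bracket -> illegal
(2,4): no bracket -> illegal
(2,5): no bracket -> illegal
(3,1): flips 1 -> legal
(3,5): no bracket -> illegal
(4,1): no bracket -> illegal
(4,2): no bracket -> illegal
(4,3): flips 2 -> legal
(4,4): flips 2 -> legal
(4,5): no bracket -> illegal
W mobility = 3

Answer: B=7 W=3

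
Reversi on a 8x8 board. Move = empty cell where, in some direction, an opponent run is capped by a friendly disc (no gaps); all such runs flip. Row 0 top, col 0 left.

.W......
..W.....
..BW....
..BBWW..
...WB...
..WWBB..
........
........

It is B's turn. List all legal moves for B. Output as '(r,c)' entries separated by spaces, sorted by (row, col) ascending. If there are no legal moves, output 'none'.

(0,0): no bracket -> illegal
(0,2): flips 1 -> legal
(0,3): no bracket -> illegal
(1,0): no bracket -> illegal
(1,1): no bracket -> illegal
(1,3): flips 1 -> legal
(1,4): flips 1 -> legal
(2,1): no bracket -> illegal
(2,4): flips 2 -> legal
(2,5): no bracket -> illegal
(2,6): flips 1 -> legal
(3,6): flips 2 -> legal
(4,1): no bracket -> illegal
(4,2): flips 1 -> legal
(4,5): no bracket -> illegal
(4,6): no bracket -> illegal
(5,1): flips 2 -> legal
(6,1): no bracket -> illegal
(6,2): flips 1 -> legal
(6,3): flips 2 -> legal
(6,4): no bracket -> illegal

Answer: (0,2) (1,3) (1,4) (2,4) (2,6) (3,6) (4,2) (5,1) (6,2) (6,3)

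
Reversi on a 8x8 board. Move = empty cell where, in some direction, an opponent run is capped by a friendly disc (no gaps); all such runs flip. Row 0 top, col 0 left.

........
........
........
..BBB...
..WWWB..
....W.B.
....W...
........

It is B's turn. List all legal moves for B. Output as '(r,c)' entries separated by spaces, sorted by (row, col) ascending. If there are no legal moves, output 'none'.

Answer: (4,1) (5,1) (5,2) (5,3) (5,5) (6,3) (6,5) (7,4)

Derivation:
(3,1): no bracket -> illegal
(3,5): no bracket -> illegal
(4,1): flips 3 -> legal
(5,1): flips 1 -> legal
(5,2): flips 2 -> legal
(5,3): flips 1 -> legal
(5,5): flips 1 -> legal
(6,3): flips 1 -> legal
(6,5): flips 2 -> legal
(7,3): no bracket -> illegal
(7,4): flips 3 -> legal
(7,5): no bracket -> illegal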